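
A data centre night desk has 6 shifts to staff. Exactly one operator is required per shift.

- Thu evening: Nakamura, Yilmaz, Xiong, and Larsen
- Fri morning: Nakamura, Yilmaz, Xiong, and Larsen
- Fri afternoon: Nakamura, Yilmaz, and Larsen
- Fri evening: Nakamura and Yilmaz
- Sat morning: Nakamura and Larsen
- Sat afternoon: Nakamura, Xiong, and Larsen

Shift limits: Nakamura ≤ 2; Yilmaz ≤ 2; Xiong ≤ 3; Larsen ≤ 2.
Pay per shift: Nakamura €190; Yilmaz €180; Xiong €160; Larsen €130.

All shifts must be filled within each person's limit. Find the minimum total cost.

€920

Picking the cheapest available operator for each shift independently would cost €830, but that ignores the shift limits.
An optimal schedule: Thu evening→Xiong, Fri morning→Xiong, Fri afternoon→Larsen, Fri evening→Yilmaz, Sat morning→Larsen, Sat afternoon→Xiong.
Total: 160 + 160 + 130 + 180 + 130 + 160 = €920.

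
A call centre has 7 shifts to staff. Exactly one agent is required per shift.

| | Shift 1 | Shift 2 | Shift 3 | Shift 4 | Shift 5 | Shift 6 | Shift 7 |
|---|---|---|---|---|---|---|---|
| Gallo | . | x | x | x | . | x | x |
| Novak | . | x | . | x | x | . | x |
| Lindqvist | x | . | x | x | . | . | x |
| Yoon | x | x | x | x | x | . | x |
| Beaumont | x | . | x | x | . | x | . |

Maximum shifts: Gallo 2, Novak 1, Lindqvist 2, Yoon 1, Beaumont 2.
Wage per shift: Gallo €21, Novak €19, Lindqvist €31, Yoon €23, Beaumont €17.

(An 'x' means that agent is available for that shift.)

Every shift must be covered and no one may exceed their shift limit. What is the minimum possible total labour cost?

€149

Picking the cheapest available agent for each shift independently would cost €125, but that ignores the shift limits.
An optimal schedule: Shift 1→Beaumont, Shift 2→Gallo, Shift 3→Gallo, Shift 4→Lindqvist, Shift 5→Novak, Shift 6→Beaumont, Shift 7→Yoon.
Total: 17 + 21 + 21 + 31 + 19 + 17 + 23 = €149.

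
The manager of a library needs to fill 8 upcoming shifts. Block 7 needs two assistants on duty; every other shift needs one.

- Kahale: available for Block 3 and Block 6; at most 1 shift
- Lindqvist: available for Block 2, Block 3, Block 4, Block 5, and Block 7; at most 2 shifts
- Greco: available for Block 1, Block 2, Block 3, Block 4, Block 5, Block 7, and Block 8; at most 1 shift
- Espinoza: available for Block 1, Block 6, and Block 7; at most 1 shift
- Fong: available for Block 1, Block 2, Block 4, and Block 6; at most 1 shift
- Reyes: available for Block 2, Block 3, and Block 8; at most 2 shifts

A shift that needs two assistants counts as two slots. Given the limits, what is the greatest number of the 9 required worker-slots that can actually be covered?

Total capacity across all assistants is 1+2+1+1+1+2 = 8, and 9 slots are needed, so at most 8 can be filled.
An assignment achieving 8: Block 1→Espinoza, Block 2→Reyes, Block 3→Reyes, Block 4→Fong, Block 5→Lindqvist, Block 6→Kahale, Block 7→Lindqvist, Block 8→Greco.
Loads: Kahale 1/1, Lindqvist 2/2, Greco 1/1, Espinoza 1/1, Fong 1/1, Reyes 2/2.

8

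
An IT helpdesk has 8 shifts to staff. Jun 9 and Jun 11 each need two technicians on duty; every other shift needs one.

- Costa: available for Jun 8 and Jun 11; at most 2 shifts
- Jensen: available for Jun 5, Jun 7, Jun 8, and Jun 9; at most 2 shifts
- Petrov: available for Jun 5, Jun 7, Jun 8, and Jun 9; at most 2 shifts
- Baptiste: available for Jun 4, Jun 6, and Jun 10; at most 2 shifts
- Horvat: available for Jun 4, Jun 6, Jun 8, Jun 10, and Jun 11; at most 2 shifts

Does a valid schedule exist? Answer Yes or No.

Jun 9 can only be covered by Jensen and Petrov, so that assignment is forced.
Jun 11 can only be covered by Costa and Horvat, so that assignment is forced.
One valid schedule: Jun 4→Baptiste, Jun 5→Jensen, Jun 6→Baptiste, Jun 7→Petrov, Jun 8→Costa, Jun 9→Jensen+Petrov, Jun 10→Horvat, Jun 11→Costa+Horvat.
Loads: Costa 2/2, Jensen 2/2, Petrov 2/2, Baptiste 2/2, Horvat 2/2 — all within limits.

Yes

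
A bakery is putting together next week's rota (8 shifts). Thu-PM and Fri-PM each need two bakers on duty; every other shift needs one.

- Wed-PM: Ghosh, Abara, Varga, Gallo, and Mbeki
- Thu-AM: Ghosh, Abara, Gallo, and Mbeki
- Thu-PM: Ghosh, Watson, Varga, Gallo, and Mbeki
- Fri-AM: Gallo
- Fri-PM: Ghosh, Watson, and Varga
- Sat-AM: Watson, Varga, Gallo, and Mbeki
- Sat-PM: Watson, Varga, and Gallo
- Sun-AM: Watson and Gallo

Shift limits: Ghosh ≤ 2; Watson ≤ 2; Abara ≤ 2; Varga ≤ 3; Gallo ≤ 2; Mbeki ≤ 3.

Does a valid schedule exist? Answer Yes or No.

Fri-AM can only be covered by Gallo, so that assignment is forced.
One valid schedule: Wed-PM→Abara, Thu-AM→Ghosh, Thu-PM→Varga+Gallo, Fri-AM→Gallo, Fri-PM→Ghosh+Watson, Sat-AM→Varga, Sat-PM→Varga, Sun-AM→Watson.
Loads: Ghosh 2/2, Watson 2/2, Abara 1/2, Varga 3/3, Gallo 2/2, Mbeki 0/3 — all within limits.

Yes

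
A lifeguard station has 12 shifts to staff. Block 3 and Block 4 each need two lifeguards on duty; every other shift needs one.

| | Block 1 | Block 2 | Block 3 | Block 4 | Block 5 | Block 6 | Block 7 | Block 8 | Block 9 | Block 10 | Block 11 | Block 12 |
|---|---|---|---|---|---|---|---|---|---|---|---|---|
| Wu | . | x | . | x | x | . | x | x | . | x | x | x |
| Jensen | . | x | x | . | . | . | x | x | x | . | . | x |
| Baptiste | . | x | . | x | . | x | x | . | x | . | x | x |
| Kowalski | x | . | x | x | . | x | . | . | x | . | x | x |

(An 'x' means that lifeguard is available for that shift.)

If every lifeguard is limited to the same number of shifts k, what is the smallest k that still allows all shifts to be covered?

4

With 4 lifeguards and 14 worker-slots to fill, someone must work at least ⌈14/4⌉ = 4 shifts, so k ≥ 4.
k = 4 works: Block 1→Kowalski, Block 2→Wu, Block 3→Jensen+Kowalski, Block 4→Baptiste+Kowalski, Block 5→Wu, Block 6→Baptiste, Block 7→Jensen, Block 8→Wu, Block 9→Jensen, Block 10→Wu, Block 11→Baptiste, Block 12→Jensen.
Loads: Wu 4, Jensen 4, Baptiste 3, Kowalski 3 — all ≤ 4.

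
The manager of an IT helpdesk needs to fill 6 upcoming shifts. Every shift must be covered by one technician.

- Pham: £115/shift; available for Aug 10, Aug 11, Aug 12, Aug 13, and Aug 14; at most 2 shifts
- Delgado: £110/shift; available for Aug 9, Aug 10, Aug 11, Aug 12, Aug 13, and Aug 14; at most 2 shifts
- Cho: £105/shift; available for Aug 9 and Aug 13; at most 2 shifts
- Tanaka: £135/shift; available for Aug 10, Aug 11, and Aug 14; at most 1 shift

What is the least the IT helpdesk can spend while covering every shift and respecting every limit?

£660

Picking the cheapest available technician for each shift independently would cost £650, but that ignores the shift limits.
An optimal schedule: Aug 9→Cho, Aug 10→Delgado, Aug 11→Pham, Aug 12→Delgado, Aug 13→Cho, Aug 14→Pham.
Total: 105 + 110 + 115 + 110 + 105 + 115 = £660.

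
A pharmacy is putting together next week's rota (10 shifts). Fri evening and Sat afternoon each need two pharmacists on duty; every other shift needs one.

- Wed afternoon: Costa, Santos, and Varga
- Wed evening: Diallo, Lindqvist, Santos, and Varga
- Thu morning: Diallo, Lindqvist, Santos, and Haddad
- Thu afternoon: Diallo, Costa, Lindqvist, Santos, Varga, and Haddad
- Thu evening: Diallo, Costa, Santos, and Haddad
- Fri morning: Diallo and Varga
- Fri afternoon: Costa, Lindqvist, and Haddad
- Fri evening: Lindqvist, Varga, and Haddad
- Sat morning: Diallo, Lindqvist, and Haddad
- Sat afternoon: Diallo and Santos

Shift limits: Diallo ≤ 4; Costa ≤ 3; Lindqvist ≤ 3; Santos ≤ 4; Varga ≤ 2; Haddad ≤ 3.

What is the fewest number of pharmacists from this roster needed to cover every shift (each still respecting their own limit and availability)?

12 slots to fill and no one can take more than 4, so at least ⌈12/4⌉ = 3 pharmacists are needed.
Any 3 pharmacists together have capacity at most 4+4+3 = 11 < 12 slots, so 3 can never suffice.
Diallo, Lindqvist, Santos, and Varga alone can cover everything: Wed afternoon→Santos, Wed evening→Santos, Thu morning→Lindqvist, Thu afternoon→Santos, Thu evening→Diallo, Fri morning→Diallo, Fri afternoon→Lindqvist, Fri evening→Lindqvist+Varga, Sat morning→Diallo, Sat afternoon→Diallo+Santos.

4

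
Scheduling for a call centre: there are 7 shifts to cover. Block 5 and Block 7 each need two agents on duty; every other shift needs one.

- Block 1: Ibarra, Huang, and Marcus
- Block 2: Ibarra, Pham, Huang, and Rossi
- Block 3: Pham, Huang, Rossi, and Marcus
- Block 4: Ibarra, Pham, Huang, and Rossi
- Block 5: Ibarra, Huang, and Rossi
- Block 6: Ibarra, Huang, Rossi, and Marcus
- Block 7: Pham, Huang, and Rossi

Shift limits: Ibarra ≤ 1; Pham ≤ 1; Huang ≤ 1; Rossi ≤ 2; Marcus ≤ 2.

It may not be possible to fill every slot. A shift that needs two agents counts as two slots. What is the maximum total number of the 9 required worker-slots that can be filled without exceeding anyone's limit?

7

Total capacity across all agents is 1+1+1+2+2 = 7, and 9 slots are needed, so at most 7 can be filled.
An assignment achieving 7: Block 1→Ibarra, Block 3→Marcus, Block 5→Huang+Rossi, Block 6→Marcus, Block 7→Pham+Rossi.
Loads: Ibarra 1/1, Pham 1/1, Huang 1/1, Rossi 2/2, Marcus 2/2.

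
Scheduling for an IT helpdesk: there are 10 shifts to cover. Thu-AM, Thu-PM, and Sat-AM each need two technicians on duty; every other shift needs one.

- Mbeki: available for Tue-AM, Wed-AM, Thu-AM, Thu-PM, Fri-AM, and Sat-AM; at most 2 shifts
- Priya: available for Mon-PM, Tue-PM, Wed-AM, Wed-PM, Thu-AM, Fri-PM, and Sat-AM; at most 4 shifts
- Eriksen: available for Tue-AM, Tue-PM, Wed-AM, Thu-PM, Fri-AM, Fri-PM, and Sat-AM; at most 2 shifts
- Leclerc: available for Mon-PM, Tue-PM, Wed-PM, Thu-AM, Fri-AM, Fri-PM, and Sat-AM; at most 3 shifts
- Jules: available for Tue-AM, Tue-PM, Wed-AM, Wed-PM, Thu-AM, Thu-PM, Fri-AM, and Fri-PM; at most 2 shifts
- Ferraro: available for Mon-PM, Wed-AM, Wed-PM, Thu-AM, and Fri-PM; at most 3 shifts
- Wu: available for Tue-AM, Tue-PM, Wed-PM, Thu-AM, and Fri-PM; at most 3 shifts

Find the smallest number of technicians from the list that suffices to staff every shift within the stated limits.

13 slots to fill and no one can take more than 4, so at least ⌈13/4⌉ = 4 technicians are needed.
No set of 4 technicians can cover every shift (each such set leaves at least one shift with no one available or exceeds a cap).
Mbeki, Priya, Eriksen, Leclerc, and Jules alone can cover everything: Mon-PM→Priya, Tue-AM→Mbeki, Tue-PM→Priya, Wed-AM→Priya, Wed-PM→Priya, Thu-AM→Leclerc+Jules, Thu-PM→Mbeki+Eriksen, Fri-AM→Leclerc, Fri-PM→Jules, Sat-AM→Eriksen+Leclerc.

5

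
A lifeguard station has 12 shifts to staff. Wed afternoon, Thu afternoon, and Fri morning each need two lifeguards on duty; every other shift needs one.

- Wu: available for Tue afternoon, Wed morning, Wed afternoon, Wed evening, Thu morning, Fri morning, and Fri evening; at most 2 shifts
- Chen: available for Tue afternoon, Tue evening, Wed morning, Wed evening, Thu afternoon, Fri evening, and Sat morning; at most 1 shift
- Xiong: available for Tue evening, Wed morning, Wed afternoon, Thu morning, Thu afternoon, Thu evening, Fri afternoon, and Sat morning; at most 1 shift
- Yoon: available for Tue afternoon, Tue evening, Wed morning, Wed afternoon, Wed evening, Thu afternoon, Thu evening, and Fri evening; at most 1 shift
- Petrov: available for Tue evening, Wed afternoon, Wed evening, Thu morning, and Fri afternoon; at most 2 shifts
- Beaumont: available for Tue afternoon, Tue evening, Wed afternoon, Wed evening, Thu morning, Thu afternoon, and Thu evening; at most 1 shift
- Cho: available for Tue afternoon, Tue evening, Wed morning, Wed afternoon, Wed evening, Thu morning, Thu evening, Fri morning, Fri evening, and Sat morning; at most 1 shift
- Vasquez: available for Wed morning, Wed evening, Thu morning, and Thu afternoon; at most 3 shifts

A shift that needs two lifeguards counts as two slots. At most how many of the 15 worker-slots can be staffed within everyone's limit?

12

Total capacity across all lifeguards is 2+1+1+1+2+1+1+3 = 12, and 15 slots are needed, so at most 12 can be filled.
An assignment achieving 12: Tue afternoon→Beaumont, Tue evening→Petrov, Wed morning→Vasquez, Wed afternoon→Petrov, Thu morning→Vasquez, Thu afternoon→Vasquez, Thu evening→Yoon, Fri morning→Wu+Cho, Fri afternoon→Xiong, Fri evening→Wu, Sat morning→Chen.
Loads: Wu 2/2, Chen 1/1, Xiong 1/1, Yoon 1/1, Petrov 2/2, Beaumont 1/1, Cho 1/1, Vasquez 3/3.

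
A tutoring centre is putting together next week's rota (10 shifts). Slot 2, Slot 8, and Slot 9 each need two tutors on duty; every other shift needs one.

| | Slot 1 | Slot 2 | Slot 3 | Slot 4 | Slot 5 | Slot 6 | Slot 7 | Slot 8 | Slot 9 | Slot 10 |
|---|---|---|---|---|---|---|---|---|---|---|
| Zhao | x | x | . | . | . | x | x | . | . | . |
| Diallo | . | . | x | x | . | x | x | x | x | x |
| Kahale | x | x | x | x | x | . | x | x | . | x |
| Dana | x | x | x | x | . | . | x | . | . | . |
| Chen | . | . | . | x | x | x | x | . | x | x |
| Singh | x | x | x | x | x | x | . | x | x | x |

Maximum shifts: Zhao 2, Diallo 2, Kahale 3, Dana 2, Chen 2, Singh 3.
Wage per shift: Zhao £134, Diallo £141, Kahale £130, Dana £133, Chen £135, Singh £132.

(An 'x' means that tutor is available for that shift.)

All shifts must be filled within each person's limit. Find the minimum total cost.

£1731

Picking the cheapest available tutor for each shift independently would cost £1703, but that ignores the shift limits.
An optimal schedule: Slot 1→Kahale, Slot 2→Dana+Zhao, Slot 3→Singh, Slot 4→Dana, Slot 5→Kahale, Slot 6→Zhao, Slot 7→Diallo, Slot 8→Kahale+Singh, Slot 9→Singh+Chen, Slot 10→Chen.
Total: 130 + 133 + 134 + 132 + 133 + 130 + 134 + 141 + 130 + 132 + 132 + 135 + 135 = £1731.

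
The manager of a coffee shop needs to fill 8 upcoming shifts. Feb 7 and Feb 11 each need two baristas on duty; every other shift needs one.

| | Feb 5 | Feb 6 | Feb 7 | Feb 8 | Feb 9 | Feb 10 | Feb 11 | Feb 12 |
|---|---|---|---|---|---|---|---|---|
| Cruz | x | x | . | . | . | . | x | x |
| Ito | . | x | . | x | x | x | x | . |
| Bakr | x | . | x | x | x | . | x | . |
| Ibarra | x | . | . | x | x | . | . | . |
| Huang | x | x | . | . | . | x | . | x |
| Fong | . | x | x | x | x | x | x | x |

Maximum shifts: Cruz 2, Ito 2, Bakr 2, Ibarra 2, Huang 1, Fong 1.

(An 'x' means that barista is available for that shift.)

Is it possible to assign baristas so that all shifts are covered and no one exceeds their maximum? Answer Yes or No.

Yes

Feb 7 can only be covered by Bakr and Fong, so that assignment is forced.
One valid schedule: Feb 5→Cruz, Feb 6→Huang, Feb 7→Bakr+Fong, Feb 8→Ibarra, Feb 9→Ibarra, Feb 10→Ito, Feb 11→Ito+Bakr, Feb 12→Cruz.
Loads: Cruz 2/2, Ito 2/2, Bakr 2/2, Ibarra 2/2, Huang 1/1, Fong 1/1 — all within limits.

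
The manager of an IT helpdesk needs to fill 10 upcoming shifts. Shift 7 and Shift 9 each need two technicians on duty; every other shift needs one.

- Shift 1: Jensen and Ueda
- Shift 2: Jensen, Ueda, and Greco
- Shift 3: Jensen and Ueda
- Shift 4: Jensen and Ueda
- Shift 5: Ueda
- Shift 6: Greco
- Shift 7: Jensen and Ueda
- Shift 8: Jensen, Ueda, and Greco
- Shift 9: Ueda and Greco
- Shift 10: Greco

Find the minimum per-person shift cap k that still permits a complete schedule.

4

With 3 technicians and 12 worker-slots to fill, someone must work at least ⌈12/3⌉ = 4 shifts, so k ≥ 4.
k = 4 works: Shift 1→Jensen, Shift 2→Ueda, Shift 3→Jensen, Shift 4→Jensen, Shift 5→Ueda, Shift 6→Greco, Shift 7→Jensen+Ueda, Shift 8→Greco, Shift 9→Ueda+Greco, Shift 10→Greco.
Loads: Jensen 4, Ueda 4, Greco 4 — all ≤ 4.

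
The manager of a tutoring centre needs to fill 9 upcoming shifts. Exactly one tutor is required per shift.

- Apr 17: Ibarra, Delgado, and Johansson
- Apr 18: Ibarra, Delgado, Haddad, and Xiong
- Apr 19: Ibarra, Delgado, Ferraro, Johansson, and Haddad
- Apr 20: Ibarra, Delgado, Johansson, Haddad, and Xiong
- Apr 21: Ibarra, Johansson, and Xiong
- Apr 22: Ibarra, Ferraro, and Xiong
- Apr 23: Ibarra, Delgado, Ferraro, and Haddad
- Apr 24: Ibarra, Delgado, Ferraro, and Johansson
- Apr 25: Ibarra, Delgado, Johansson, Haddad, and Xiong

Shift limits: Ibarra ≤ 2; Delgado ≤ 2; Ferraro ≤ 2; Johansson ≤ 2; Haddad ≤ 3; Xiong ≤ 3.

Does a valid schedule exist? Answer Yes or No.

One valid schedule: Apr 17→Ibarra, Apr 18→Delgado, Apr 19→Johansson, Apr 20→Johansson, Apr 21→Ibarra, Apr 22→Ferraro, Apr 23→Delgado, Apr 24→Ferraro, Apr 25→Haddad.
Loads: Ibarra 2/2, Delgado 2/2, Ferraro 2/2, Johansson 2/2, Haddad 1/3, Xiong 0/3 — all within limits.

Yes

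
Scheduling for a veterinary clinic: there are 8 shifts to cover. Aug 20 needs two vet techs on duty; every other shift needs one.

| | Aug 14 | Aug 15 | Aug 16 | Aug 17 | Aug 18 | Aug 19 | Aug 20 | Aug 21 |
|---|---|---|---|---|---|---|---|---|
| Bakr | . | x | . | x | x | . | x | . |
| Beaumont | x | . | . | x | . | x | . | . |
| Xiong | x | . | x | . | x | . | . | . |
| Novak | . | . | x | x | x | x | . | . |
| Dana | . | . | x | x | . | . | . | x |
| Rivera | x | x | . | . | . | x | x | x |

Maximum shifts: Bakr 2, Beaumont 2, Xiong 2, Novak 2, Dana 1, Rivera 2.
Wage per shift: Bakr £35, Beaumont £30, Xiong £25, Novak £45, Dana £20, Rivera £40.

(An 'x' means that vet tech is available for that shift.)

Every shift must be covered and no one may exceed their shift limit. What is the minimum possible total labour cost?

Aug 20 can only be covered by Bakr and Rivera, so that assignment is forced.
Picking the cheapest available vet tech for each shift independently would cost £250, but that ignores the shift limits.
An optimal schedule: Aug 14→Beaumont, Aug 15→Bakr, Aug 16→Xiong, Aug 17→Beaumont, Aug 18→Xiong, Aug 19→Rivera, Aug 20→Bakr+Rivera, Aug 21→Dana.
Total: 30 + 35 + 25 + 30 + 25 + 40 + 35 + 40 + 20 = £280.

£280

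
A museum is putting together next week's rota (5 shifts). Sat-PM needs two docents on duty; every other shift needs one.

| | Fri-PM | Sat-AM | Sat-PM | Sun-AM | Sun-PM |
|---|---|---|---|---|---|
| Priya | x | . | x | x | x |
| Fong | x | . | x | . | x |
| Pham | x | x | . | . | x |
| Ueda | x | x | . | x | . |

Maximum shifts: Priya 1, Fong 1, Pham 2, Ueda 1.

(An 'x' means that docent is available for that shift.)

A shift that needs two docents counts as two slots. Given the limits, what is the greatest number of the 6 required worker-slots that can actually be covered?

Total capacity across all docents is 1+1+2+1 = 5, and 6 slots are needed, so at most 5 can be filled.
An assignment achieving 5: Sat-AM→Pham, Sat-PM→Priya+Fong, Sun-AM→Ueda, Sun-PM→Pham.
Loads: Priya 1/1, Fong 1/1, Pham 2/2, Ueda 1/1.

5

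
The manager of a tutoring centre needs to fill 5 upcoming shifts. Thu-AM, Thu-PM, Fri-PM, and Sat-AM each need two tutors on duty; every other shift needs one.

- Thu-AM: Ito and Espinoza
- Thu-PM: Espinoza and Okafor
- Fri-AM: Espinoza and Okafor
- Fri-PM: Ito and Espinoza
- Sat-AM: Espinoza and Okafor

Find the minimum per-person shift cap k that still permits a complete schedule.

4

With 3 tutors and 9 worker-slots to fill, someone must work at least ⌈9/3⌉ = 3 shifts, so k ≥ 3.
k = 3 fails: Shifts {Thu-AM, Thu-PM, Fri-PM, Sat-AM} need 8 worker-slots in total, but the tutors available for any of those shifts (Ito, Espinoza, and Okafor) can supply at most 7 among them. So no valid schedule exists.
k = 4 works: Thu-AM→Ito+Espinoza, Thu-PM→Espinoza+Okafor, Fri-AM→Okafor, Fri-PM→Ito+Espinoza, Sat-AM→Espinoza+Okafor.
Loads: Ito 2, Espinoza 4, Okafor 3 — all ≤ 4.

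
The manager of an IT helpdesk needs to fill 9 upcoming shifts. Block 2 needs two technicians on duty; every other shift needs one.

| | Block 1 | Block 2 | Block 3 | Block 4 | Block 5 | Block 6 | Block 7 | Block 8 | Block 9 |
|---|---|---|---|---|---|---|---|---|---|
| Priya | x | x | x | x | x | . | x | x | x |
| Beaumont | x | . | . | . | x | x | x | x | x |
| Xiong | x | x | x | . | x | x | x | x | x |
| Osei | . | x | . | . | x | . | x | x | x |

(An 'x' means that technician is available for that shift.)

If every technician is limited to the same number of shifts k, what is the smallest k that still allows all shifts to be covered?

3

With 4 technicians and 10 worker-slots to fill, someone must work at least ⌈10/4⌉ = 3 shifts, so k ≥ 3.
k = 3 works: Block 1→Priya, Block 2→Xiong+Osei, Block 3→Priya, Block 4→Priya, Block 5→Beaumont, Block 6→Beaumont, Block 7→Beaumont, Block 8→Xiong, Block 9→Xiong.
Loads: Priya 3, Beaumont 3, Xiong 3, Osei 1 — all ≤ 3.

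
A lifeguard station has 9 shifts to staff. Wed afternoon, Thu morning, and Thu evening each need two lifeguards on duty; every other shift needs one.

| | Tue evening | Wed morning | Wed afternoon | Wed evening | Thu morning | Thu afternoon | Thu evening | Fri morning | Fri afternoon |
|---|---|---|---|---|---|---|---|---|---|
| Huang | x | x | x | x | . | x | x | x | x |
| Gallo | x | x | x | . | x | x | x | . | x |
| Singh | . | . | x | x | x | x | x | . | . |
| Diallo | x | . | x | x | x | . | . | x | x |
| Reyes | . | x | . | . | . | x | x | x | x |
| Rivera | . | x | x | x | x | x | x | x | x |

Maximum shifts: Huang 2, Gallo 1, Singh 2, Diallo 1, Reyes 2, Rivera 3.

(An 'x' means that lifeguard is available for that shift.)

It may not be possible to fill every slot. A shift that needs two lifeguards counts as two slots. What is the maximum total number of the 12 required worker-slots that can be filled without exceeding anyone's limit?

11

Total capacity across all lifeguards is 2+1+2+1+2+3 = 11, and 12 slots are needed, so at most 11 can be filled.
An assignment achieving 11: Tue evening→Huang, Wed morning→Huang, Wed afternoon→Rivera, Wed evening→Singh, Thu morning→Gallo+Singh, Thu afternoon→Reyes, Thu evening→Reyes+Rivera, Fri morning→Diallo, Fri afternoon→Rivera.
Loads: Huang 2/2, Gallo 1/1, Singh 2/2, Diallo 1/1, Reyes 2/2, Rivera 3/3.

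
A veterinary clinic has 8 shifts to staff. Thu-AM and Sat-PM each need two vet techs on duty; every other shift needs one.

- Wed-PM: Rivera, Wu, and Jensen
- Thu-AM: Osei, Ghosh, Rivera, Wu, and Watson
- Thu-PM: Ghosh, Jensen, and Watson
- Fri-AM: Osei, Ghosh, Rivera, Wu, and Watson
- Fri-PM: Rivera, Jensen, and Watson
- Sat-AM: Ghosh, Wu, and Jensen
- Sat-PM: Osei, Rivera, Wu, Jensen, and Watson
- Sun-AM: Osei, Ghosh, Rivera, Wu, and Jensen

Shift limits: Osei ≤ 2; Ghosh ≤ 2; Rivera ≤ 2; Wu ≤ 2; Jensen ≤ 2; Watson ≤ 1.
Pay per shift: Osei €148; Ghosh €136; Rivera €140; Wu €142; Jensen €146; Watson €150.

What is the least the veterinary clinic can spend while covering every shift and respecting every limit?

Picking the cheapest available vet tech for each shift independently would cost €1382, but that ignores the shift limits.
An optimal schedule: Wed-PM→Rivera, Thu-AM→Wu+Osei, Thu-PM→Ghosh, Fri-AM→Wu, Fri-PM→Rivera, Sat-AM→Ghosh, Sat-PM→Jensen+Osei, Sun-AM→Jensen.
Total: 140 + 142 + 148 + 136 + 142 + 140 + 136 + 146 + 148 + 146 = €1424.

€1424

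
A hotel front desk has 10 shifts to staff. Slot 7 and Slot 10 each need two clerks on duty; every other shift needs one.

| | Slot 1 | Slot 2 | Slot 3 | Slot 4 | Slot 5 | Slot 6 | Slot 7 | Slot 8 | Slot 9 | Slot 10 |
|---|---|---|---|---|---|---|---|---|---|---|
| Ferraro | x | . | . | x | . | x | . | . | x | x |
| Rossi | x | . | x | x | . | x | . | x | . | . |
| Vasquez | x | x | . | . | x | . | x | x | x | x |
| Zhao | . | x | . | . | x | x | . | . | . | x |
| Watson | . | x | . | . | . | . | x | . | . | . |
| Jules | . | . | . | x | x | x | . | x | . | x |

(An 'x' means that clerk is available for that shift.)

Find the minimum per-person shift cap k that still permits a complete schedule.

2

With 6 clerks and 12 worker-slots to fill, someone must work at least ⌈12/6⌉ = 2 shifts, so k ≥ 2.
k = 2 works: Slot 1→Ferraro, Slot 2→Watson, Slot 3→Rossi, Slot 4→Rossi, Slot 5→Vasquez, Slot 6→Zhao, Slot 7→Vasquez+Watson, Slot 8→Jules, Slot 9→Ferraro, Slot 10→Zhao+Jules.
Loads: Ferraro 2, Rossi 2, Vasquez 2, Zhao 2, Watson 2, Jules 2 — all ≤ 2.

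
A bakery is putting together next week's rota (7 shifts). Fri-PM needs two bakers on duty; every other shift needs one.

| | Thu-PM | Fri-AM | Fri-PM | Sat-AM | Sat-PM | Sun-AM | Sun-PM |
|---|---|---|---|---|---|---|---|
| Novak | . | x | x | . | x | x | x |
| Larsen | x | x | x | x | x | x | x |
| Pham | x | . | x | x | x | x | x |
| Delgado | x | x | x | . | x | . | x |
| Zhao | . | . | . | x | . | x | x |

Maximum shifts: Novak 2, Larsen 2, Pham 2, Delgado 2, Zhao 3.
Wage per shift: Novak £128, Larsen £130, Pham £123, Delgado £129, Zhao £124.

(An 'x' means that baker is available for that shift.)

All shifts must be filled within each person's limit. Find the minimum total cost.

£1003

Picking the cheapest available baker for each shift independently would cost £994, but that ignores the shift limits.
An optimal schedule: Thu-PM→Pham, Fri-AM→Novak, Fri-PM→Novak+Delgado, Sat-AM→Zhao, Sat-PM→Pham, Sun-AM→Zhao, Sun-PM→Zhao.
Total: 123 + 128 + 128 + 129 + 124 + 123 + 124 + 124 = £1003.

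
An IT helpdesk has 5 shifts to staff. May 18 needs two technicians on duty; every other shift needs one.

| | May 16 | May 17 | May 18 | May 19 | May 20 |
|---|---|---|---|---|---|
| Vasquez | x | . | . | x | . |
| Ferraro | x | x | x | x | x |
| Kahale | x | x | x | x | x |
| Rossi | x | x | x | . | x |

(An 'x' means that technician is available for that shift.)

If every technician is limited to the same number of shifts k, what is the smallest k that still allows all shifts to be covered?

2

With 4 technicians and 6 worker-slots to fill, someone must work at least ⌈6/4⌉ = 2 shifts, so k ≥ 2.
k = 2 works: May 16→Vasquez, May 17→Ferraro, May 18→Ferraro+Kahale, May 19→Vasquez, May 20→Kahale.
Loads: Vasquez 2, Ferraro 2, Kahale 2, Rossi 0 — all ≤ 2.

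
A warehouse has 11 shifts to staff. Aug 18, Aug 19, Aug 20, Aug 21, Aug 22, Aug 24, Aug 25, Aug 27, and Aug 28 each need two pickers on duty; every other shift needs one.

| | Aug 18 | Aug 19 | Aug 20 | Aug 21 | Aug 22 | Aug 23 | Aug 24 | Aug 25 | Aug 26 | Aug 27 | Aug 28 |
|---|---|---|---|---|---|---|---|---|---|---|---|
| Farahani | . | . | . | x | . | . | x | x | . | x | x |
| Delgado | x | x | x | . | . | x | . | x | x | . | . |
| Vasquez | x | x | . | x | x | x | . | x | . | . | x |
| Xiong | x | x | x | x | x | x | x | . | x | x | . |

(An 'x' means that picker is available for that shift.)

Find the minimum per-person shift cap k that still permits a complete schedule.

With 4 pickers and 20 worker-slots to fill, someone must work at least ⌈20/4⌉ = 5 shifts, so k ≥ 5.
k = 5 works: Aug 18→Delgado+Vasquez, Aug 19→Delgado+Vasquez, Aug 20→Delgado+Xiong, Aug 21→Farahani+Vasquez, Aug 22→Vasquez+Xiong, Aug 23→Xiong, Aug 24→Farahani+Xiong, Aug 25→Farahani+Delgado, Aug 26→Delgado, Aug 27→Farahani+Xiong, Aug 28→Farahani+Vasquez.
Loads: Farahani 5, Delgado 5, Vasquez 5, Xiong 5 — all ≤ 5.

5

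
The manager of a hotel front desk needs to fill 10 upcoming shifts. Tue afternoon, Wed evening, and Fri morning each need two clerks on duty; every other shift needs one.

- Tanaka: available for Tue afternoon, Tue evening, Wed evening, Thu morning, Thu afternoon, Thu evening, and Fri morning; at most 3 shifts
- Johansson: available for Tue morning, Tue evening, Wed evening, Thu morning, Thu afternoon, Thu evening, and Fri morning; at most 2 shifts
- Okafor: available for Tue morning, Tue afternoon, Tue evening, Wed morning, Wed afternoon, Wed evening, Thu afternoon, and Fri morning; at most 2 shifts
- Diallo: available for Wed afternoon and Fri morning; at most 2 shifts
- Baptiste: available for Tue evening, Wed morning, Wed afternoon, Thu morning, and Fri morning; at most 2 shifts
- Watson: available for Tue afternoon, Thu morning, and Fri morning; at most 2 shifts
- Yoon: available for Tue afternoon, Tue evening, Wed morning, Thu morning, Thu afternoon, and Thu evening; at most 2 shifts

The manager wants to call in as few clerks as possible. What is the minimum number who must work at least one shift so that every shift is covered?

6

13 slots to fill and no one can take more than 3, so at least ⌈13/3⌉ = 5 clerks are needed.
Any 5 clerks together have capacity at most 3+2+2+2+2 = 11 < 13 slots, so 5 can never suffice.
Tanaka, Johansson, Okafor, Diallo, Baptiste, and Watson alone can cover everything: Tue morning→Johansson, Tue afternoon→Tanaka+Watson, Tue evening→Baptiste, Wed morning→Okafor, Wed afternoon→Diallo, Wed evening→Tanaka+Johansson, Thu morning→Baptiste, Thu afternoon→Okafor, Thu evening→Tanaka, Fri morning→Diallo+Watson.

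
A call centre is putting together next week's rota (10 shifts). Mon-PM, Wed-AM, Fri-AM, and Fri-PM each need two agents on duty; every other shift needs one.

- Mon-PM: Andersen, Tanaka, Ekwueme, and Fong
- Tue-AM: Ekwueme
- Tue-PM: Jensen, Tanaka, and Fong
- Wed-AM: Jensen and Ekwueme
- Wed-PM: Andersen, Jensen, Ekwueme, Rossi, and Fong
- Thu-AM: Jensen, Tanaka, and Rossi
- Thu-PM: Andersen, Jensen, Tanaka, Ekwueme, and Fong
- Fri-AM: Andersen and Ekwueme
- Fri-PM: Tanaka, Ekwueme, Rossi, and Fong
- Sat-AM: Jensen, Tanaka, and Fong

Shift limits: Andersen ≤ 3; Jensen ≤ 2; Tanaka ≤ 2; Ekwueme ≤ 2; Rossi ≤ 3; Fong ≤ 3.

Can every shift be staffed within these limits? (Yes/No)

Total capacity is 15 and 14 slots are needed, so capacity alone doesn't rule it out.
Shifts {Tue-AM, Wed-AM, Fri-AM} need 5 worker-slots in total, but the agents available for any of those shifts (Andersen, Jensen, and Ekwueme) can supply at most 4 among them. So no valid schedule exists.

No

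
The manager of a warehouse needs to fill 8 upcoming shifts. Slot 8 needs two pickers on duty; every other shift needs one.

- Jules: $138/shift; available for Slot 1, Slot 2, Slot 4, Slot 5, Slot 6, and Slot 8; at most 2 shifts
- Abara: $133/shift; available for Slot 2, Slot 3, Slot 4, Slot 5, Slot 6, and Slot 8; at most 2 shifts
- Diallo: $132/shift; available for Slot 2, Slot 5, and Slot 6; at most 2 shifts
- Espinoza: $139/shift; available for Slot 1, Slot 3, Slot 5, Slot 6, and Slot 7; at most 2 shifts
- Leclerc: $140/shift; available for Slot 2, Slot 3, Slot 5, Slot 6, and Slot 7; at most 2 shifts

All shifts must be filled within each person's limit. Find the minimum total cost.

Slot 8 can only be covered by Jules and Abara, so that assignment is forced.
Picking the cheapest available picker for each shift independently would cost $1210, but that ignores the shift limits.
An optimal schedule: Slot 1→Jules, Slot 2→Diallo, Slot 3→Espinoza, Slot 4→Abara, Slot 5→Diallo, Slot 6→Leclerc, Slot 7→Espinoza, Slot 8→Jules+Abara.
Total: 138 + 132 + 139 + 133 + 132 + 140 + 139 + 138 + 133 = $1224.

$1224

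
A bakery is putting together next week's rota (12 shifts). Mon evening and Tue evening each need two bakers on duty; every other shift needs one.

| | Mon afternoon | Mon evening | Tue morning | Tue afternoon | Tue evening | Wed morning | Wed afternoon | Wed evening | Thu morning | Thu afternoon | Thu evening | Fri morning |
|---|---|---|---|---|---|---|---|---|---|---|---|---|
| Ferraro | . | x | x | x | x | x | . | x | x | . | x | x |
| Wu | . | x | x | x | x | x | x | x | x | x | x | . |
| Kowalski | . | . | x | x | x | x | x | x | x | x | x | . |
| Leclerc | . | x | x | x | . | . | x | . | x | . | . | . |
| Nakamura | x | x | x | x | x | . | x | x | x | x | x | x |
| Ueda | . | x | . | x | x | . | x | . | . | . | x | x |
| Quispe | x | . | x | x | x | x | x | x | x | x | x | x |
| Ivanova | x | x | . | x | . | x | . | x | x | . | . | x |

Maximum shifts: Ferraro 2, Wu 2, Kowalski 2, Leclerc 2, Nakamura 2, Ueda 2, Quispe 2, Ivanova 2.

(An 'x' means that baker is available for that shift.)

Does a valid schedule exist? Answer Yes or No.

Yes

One valid schedule: Mon afternoon→Nakamura, Mon evening→Ueda+Ivanova, Tue morning→Wu, Tue afternoon→Leclerc, Tue evening→Ueda+Quispe, Wed morning→Ferraro, Wed afternoon→Kowalski, Wed evening→Kowalski, Thu morning→Leclerc, Thu afternoon→Wu, Thu evening→Nakamura, Fri morning→Ferraro.
Loads: Ferraro 2/2, Wu 2/2, Kowalski 2/2, Leclerc 2/2, Nakamura 2/2, Ueda 2/2, Quispe 1/2, Ivanova 1/2 — all within limits.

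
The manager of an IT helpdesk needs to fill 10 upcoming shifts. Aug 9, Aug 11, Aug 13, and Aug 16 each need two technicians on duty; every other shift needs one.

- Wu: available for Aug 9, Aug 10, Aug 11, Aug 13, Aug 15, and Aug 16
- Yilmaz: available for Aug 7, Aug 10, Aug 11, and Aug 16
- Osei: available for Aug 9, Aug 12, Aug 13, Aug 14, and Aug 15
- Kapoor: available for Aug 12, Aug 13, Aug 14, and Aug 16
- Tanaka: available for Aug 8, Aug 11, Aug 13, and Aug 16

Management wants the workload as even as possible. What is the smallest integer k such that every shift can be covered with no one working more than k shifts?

With 5 technicians and 14 worker-slots to fill, someone must work at least ⌈14/5⌉ = 3 shifts, so k ≥ 3.
k = 3 works: Aug 7→Yilmaz, Aug 8→Tanaka, Aug 9→Wu+Osei, Aug 10→Wu, Aug 11→Yilmaz+Tanaka, Aug 12→Osei, Aug 13→Kapoor+Tanaka, Aug 14→Osei, Aug 15→Wu, Aug 16→Yilmaz+Kapoor.
Loads: Wu 3, Yilmaz 3, Osei 3, Kapoor 2, Tanaka 3 — all ≤ 3.

3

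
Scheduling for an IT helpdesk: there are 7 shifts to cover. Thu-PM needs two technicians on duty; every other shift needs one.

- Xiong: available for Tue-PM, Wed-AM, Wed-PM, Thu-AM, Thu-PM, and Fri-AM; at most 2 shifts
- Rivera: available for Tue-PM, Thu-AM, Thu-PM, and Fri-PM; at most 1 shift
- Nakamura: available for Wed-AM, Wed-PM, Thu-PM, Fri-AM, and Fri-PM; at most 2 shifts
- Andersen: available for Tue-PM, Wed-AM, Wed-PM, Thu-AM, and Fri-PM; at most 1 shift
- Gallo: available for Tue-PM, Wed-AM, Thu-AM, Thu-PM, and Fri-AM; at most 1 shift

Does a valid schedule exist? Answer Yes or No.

Total capacity is 2+1+2+1+1 = 7 but 8 worker-slots are needed — infeasible.

No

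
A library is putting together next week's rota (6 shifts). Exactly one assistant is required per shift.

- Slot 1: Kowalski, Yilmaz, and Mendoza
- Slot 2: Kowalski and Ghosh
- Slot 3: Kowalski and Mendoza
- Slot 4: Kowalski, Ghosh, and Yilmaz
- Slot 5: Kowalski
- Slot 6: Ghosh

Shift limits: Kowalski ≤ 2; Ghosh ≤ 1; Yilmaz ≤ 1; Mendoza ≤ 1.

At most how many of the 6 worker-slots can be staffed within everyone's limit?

5

Total capacity across all assistants is 2+1+1+1 = 5, and 6 slots are needed, so at most 5 can be filled.
An assignment achieving 5: Slot 1→Yilmaz, Slot 2→Kowalski, Slot 3→Mendoza, Slot 5→Kowalski, Slot 6→Ghosh.
Loads: Kowalski 2/2, Ghosh 1/1, Yilmaz 1/1, Mendoza 1/1.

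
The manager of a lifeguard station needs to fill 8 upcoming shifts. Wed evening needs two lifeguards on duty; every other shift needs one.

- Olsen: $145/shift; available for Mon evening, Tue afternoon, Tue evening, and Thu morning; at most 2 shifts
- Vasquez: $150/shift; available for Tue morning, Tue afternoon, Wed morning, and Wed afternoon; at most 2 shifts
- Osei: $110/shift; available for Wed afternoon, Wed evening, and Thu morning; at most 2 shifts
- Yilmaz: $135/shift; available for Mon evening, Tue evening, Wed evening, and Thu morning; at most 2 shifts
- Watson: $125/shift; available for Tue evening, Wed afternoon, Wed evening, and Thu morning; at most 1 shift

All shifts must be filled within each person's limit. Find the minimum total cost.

$1205

Tue morning can only be covered by Vasquez, so that assignment is forced.
Wed morning can only be covered by Vasquez, so that assignment is forced.
Picking the cheapest available lifeguard for each shift independently would cost $1160, but that ignores the shift limits.
An optimal schedule: Mon evening→Olsen, Tue morning→Vasquez, Tue afternoon→Olsen, Tue evening→Yilmaz, Wed morning→Vasquez, Wed afternoon→Osei, Wed evening→Osei+Yilmaz, Thu morning→Watson.
Total: 145 + 150 + 145 + 135 + 150 + 110 + 110 + 135 + 125 = $1205.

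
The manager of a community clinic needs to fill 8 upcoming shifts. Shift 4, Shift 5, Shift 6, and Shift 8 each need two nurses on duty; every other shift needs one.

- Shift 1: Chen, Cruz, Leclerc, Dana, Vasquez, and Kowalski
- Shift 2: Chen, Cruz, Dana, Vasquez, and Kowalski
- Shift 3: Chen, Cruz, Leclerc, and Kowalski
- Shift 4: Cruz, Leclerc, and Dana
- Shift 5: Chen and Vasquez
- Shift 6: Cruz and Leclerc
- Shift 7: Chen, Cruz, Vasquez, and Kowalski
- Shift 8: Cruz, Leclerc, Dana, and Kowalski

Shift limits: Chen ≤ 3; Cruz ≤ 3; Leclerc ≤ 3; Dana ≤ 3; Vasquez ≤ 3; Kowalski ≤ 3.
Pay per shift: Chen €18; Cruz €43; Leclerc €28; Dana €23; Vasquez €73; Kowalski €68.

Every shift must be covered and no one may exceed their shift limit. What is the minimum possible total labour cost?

€366

Shift 5 can only be covered by Chen and Vasquez, so that assignment is forced.
Shift 6 can only be covered by Cruz and Leclerc, so that assignment is forced.
Picking the cheapest available nurse for each shift independently would cost €336, but that ignores the shift limits.
An optimal schedule: Shift 1→Dana, Shift 2→Dana, Shift 3→Chen, Shift 4→Dana+Leclerc, Shift 5→Chen+Vasquez, Shift 6→Leclerc+Cruz, Shift 7→Chen, Shift 8→Leclerc+Cruz.
Total: 23 + 23 + 18 + 23 + 28 + 18 + 73 + 28 + 43 + 18 + 28 + 43 = €366.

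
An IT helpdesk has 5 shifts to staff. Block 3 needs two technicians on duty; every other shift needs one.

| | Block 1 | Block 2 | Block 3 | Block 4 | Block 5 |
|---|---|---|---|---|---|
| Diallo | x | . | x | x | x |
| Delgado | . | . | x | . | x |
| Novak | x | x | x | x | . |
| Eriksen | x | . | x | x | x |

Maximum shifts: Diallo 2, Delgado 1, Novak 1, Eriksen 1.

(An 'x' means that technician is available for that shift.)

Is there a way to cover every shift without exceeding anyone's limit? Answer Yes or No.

Shifts {Block 1, Block 2, Block 3, Block 4, Block 5} need 6 worker-slots in total, but the technicians available for any of those shifts (Diallo, Delgado, Novak, and Eriksen) can supply at most 5 among them. So no valid schedule exists.

No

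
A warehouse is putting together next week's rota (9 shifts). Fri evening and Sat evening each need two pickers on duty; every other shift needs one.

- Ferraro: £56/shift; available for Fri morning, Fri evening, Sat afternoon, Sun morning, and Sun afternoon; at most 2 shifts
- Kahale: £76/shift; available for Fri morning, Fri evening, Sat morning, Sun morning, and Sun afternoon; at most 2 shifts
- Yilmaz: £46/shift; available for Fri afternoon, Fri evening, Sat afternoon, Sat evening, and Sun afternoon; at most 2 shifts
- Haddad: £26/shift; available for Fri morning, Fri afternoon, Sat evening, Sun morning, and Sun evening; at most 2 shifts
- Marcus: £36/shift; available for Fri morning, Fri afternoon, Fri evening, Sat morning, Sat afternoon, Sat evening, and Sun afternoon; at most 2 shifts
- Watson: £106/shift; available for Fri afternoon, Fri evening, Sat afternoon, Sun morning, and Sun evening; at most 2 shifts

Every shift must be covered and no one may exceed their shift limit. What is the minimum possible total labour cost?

Picking the cheapest available picker for each shift independently would cost £356, but that ignores the shift limits.
An optimal schedule: Fri morning→Ferraro, Fri afternoon→Yilmaz, Fri evening→Marcus+Watson, Sat morning→Kahale, Sat afternoon→Ferraro, Sat evening→Yilmaz+Haddad, Sun morning→Kahale, Sun afternoon→Marcus, Sun evening→Haddad.
Total: 56 + 46 + 36 + 106 + 76 + 56 + 46 + 26 + 76 + 36 + 26 = £586.

£586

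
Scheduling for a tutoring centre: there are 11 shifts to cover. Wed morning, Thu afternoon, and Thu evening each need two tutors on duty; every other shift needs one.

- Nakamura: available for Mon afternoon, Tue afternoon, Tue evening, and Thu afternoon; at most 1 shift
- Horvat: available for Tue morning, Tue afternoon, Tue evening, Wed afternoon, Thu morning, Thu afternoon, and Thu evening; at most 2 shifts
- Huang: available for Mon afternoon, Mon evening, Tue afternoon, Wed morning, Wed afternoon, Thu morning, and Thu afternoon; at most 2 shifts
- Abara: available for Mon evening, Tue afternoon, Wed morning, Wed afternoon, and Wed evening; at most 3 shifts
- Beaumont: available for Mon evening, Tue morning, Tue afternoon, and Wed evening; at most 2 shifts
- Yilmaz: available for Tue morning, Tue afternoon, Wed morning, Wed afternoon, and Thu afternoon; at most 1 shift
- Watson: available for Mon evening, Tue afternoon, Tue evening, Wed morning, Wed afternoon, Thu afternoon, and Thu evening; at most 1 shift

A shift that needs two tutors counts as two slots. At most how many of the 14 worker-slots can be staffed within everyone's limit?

12

Total capacity across all tutors is 1+2+2+3+2+1+1 = 12, and 14 slots are needed, so at most 12 can be filled.
An assignment achieving 12: Mon afternoon→Nakamura, Mon evening→Huang, Tue morning→Beaumont, Tue afternoon→Beaumont, Wed morning→Huang+Abara, Wed afternoon→Abara, Wed evening→Abara, Thu morning→Horvat, Thu afternoon→Yilmaz, Thu evening→Horvat+Watson.
Loads: Nakamura 1/1, Horvat 2/2, Huang 2/2, Abara 3/3, Beaumont 2/2, Yilmaz 1/1, Watson 1/1.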